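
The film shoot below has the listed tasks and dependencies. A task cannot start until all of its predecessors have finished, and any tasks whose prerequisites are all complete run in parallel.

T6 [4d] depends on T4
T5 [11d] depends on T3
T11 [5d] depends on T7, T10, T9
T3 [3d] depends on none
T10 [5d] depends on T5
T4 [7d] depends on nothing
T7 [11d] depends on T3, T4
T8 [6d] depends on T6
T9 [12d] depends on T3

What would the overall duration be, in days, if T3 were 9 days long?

30

Critical path before the change: T3→T5→T10→T11 = 3+11+5+5 = 24 giving 24 days.
T3 lies on that path, so at 9 days the path becomes 30 days.
No other chain overtakes it, so the finish is 30 days.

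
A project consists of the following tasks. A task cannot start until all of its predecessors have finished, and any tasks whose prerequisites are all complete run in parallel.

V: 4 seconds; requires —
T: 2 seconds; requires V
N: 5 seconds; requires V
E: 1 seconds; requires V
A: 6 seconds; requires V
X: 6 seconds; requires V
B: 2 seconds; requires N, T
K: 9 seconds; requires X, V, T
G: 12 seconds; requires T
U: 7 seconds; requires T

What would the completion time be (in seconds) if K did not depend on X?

With the dependency in place, V→X→K = 4+6+9 = 19 sets the finish at 19 seconds.
Without X→K, K's earliest start moves from 10 to 6.
The longest chain is now V→T→G = 4+2+12 = 18, so the project takes 18 seconds.

18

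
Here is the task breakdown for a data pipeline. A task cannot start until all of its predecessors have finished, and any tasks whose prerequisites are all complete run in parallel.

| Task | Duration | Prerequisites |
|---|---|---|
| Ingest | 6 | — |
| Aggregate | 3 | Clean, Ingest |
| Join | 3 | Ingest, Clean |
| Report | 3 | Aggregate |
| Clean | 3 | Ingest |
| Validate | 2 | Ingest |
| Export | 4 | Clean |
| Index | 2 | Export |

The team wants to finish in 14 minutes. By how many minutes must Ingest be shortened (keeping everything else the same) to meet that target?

1

Current finish: 15 minutes; target: 14.
Ingest is on every critical path, so each minute cut from Ingest cuts the finish by one (this holds down to a finish of 10).
Need 15 − 14 = 1 minute off Ingest → Ingest becomes 5 minutes, finish becomes 14.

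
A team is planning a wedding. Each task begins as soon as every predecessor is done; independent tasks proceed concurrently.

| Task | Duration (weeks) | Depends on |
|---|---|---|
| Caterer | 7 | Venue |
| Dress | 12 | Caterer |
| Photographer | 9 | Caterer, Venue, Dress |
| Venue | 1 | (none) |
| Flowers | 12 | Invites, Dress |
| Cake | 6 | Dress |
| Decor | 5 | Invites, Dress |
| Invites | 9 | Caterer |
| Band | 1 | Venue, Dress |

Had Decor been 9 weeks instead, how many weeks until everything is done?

32

Critical path before the change: Venue→Caterer→Dress→Flowers = 1+7+12+12 = 32 giving 32 weeks.
Decor is off the critical path — its longest chain is 25 weeks, giving 7 of slack.
That remains the longest chain; total 32 weeks.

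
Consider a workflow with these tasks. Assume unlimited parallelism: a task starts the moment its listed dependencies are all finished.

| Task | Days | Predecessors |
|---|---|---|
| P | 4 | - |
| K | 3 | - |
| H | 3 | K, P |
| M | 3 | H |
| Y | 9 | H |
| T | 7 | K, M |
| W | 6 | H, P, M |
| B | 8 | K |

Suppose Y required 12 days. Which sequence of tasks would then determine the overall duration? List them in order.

Actual critical path: P→H→M→T = 4+3+3+7 = 17 ⇒ 17 days.
Y is off the critical path — its longest chain is 16 days, giving 1 of slack.
The binding chain switches to P→H→Y = 4+3+12 = 19; finish 19 days.

P, H, Y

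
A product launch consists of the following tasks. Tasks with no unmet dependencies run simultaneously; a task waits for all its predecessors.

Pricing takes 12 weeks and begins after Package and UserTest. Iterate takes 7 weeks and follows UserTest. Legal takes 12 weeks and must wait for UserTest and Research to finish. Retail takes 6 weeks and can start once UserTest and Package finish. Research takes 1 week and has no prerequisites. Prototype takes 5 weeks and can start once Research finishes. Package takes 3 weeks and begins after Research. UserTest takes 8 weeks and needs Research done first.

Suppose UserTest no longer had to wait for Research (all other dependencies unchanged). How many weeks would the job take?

20

Before: longest chain Research→UserTest→Pricing = 1+8+12 = 21, finish 21.
Without Research→UserTest, UserTest's earliest start moves from 1 to 0.
After: UserTest→Pricing = 8+12 = 20 → 20 weeks.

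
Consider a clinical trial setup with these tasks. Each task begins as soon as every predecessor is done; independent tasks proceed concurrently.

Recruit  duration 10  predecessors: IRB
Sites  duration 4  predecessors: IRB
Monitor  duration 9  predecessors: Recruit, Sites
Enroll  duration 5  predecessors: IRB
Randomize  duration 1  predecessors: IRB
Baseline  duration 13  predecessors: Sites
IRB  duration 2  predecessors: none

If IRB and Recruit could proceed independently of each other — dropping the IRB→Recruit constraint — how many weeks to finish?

19

Original critical path: IRB→Recruit→Monitor = 2+10+9 = 21 ⇒ 21 weeks.
Without IRB→Recruit, Recruit's earliest start moves from 2 to 0.
After: IRB→Sites→Baseline = 2+4+13 = 19 → 19 weeks.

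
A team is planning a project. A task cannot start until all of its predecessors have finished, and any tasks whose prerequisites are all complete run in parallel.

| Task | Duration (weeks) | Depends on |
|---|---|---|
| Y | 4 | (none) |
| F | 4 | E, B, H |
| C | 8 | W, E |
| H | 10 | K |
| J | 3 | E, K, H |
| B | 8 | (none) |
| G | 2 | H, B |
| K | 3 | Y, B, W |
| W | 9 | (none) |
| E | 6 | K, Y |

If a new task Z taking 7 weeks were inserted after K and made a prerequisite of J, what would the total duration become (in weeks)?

26

Originally the schedule takes 26 weeks.
With Z inserted, J now waits for max(E, K, H, Z).
New critical path: W→K→H→F = 9+3+10+4 = 26 ⇒ 26 weeks.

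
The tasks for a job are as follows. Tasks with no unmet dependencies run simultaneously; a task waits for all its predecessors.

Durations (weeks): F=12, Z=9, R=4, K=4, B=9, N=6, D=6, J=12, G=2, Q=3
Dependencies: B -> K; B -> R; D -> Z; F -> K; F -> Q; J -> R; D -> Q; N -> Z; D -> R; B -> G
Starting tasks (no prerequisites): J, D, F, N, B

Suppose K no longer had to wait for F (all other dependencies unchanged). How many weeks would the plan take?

16

Before: longest chain J→R = 12+4 = 16, finish 16.
Without F→K, K's earliest start moves from 12 to 9.
After: J→R = 12+4 = 16 → 16 weeks.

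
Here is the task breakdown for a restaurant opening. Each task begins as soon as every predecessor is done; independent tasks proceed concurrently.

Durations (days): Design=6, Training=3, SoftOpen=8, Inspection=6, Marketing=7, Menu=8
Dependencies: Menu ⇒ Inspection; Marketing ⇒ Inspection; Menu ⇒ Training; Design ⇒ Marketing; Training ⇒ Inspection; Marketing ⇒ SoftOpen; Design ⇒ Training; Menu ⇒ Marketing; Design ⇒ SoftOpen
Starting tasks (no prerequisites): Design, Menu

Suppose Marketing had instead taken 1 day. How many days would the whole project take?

The binding path is Menu→Marketing→SoftOpen = 8+7+8 = 23; finish at 23 days.
Marketing is on the critical path; changing it to 1 makes that path 17 days.
New critical path: Menu→Training→Inspection = 8+3+6 = 17 ⇒ 17 days.

17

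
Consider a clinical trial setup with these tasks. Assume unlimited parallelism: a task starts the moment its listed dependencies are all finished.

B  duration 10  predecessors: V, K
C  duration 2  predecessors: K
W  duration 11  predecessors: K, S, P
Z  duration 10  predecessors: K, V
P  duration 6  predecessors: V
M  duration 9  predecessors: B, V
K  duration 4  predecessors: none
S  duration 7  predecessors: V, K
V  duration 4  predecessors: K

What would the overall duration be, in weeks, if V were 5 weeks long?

Critical path before the change: K→V→B→M = 4+4+10+9 = 27 giving 27 weeks.
Since V is critical, the +1 change carries straight to that chain (now 28 weeks).
The critical path is still K→V→B→M; finish is now 28 weeks.

28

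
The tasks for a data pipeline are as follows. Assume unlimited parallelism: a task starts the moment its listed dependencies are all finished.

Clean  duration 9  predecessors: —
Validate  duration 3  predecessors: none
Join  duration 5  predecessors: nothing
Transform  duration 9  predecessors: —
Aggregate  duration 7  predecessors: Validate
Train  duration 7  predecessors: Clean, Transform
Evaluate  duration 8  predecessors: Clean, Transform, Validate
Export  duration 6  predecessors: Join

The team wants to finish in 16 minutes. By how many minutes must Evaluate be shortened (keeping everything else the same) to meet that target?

Current finish: 17 minutes; target: 16.
Evaluate is on every critical path, so each minute cut from Evaluate cuts the finish by one (this holds down to a finish of 16).
Need 17 − 16 = 1 minute off Evaluate → Evaluate becomes 7 minutes, finish becomes 16.

1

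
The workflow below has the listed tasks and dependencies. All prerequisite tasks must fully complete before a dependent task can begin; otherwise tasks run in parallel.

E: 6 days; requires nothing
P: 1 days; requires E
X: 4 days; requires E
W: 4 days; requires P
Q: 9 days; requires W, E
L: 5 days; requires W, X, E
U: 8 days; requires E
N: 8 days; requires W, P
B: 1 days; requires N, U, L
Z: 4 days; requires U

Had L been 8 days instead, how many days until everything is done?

20

Critical path before the change: E→P→W→Q = 6+1+4+9 = 20 giving 20 days.
The longest path through L is only 17 days, so L has float 3.
No other chain overtakes it, so the finish is 20 days.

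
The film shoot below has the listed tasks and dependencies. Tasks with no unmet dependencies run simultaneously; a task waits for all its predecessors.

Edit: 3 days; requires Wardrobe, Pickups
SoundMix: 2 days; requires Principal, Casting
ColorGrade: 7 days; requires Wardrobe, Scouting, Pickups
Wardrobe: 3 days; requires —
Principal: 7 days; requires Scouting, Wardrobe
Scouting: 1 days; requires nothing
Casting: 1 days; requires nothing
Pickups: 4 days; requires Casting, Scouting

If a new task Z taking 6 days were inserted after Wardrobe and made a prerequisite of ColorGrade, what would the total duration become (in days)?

Originally the job takes 12 days.
With Z inserted, ColorGrade now waits for max(Wardrobe, Scouting, Pickups, Z).
New critical path: Wardrobe→Z→ColorGrade = 3+6+7 = 16 ⇒ 16 days.

16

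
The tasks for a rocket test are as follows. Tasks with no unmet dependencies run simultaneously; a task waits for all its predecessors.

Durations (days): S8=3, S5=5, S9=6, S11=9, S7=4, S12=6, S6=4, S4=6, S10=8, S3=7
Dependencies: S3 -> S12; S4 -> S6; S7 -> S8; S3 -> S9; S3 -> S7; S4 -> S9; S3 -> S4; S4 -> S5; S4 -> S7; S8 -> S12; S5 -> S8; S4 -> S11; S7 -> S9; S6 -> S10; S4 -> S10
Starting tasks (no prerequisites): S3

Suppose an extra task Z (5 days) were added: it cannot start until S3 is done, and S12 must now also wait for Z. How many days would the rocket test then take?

27

Originally the rocket test takes 27 days.
With Z inserted, S12 now waits for max(S3, S8, Z).
New critical path: S3→S4→S5→S8→S12 = 7+6+5+3+6 = 27 ⇒ 27 days.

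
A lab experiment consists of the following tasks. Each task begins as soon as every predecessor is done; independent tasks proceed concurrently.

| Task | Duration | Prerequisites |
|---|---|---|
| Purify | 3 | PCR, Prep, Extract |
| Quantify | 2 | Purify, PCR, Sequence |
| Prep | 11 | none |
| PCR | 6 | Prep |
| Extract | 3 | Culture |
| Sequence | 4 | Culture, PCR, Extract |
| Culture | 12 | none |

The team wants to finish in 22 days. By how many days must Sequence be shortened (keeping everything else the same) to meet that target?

1

Current finish: 23 days; target: 22.
Sequence is on every critical path, so each day cut from Sequence cuts the finish by one (this holds down to a finish of 22).
Need 23 − 22 = 1 day off Sequence → Sequence becomes 3 days, finish becomes 22.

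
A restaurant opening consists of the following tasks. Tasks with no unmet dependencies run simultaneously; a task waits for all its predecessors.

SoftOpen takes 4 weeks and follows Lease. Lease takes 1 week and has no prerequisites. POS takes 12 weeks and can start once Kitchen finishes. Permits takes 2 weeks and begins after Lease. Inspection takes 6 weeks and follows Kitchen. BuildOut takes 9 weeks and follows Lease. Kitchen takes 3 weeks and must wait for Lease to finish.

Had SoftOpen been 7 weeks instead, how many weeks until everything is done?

As given, the longest chain is Lease→Kitchen→POS = 1+3+12 = 16, so the finish is 16 weeks.
SoftOpen has 11 weeks of float (longest path through it is 5).
That remains the longest chain; total 16 weeks.

16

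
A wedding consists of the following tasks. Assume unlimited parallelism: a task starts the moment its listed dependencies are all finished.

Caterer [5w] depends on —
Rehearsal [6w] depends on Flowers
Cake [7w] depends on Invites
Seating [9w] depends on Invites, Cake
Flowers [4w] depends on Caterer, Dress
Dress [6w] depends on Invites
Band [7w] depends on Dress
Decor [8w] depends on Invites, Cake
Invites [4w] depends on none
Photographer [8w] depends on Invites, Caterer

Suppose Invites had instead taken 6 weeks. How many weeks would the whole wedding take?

Critical path before the change: Invites→Dress→Flowers→Rehearsal = 4+6+4+6 = 20 giving 20 weeks.
Invites is on the critical path; changing it to 6 makes that path 22 weeks.
No other chain overtakes it, so the finish is 22 weeks.

22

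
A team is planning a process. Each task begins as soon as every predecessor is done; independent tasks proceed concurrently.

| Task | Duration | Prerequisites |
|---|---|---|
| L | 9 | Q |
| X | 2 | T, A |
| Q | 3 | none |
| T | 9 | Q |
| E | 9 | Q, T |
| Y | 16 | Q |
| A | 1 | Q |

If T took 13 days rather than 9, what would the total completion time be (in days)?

Actual critical path: Q→T→E = 3+9+9 = 21 ⇒ 21 days.
Since T is critical, the +4 change carries straight to that chain (now 25 days).
The critical path is still Q→T→E; finish is now 25 days.

25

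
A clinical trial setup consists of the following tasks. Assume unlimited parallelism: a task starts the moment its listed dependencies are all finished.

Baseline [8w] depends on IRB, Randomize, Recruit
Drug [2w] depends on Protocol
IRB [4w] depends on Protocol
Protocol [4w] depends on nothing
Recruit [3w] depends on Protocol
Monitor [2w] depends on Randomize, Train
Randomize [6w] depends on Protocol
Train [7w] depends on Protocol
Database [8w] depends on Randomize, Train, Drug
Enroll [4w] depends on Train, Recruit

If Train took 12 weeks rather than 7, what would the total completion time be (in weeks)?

Critical path before the change: Protocol→Train→Database = 4+7+8 = 19 giving 19 weeks.
Train is on the critical path; changing it to 12 makes that path 24 weeks.
No other chain overtakes it, so the finish is 24 weeks.

24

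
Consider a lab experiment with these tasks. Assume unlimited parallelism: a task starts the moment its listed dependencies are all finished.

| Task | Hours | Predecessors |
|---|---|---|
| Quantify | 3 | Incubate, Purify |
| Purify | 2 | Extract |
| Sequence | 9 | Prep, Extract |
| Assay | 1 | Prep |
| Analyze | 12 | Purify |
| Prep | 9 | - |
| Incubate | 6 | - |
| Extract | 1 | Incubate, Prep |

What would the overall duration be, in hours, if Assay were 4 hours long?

24

Critical path before the change: Prep→Extract→Purify→Analyze = 9+1+2+12 = 24 giving 24 hours.
Assay has 14 hours of float (longest path through it is 10).
The critical path is still Prep→Extract→Purify→Analyze; finish is now 24 hours.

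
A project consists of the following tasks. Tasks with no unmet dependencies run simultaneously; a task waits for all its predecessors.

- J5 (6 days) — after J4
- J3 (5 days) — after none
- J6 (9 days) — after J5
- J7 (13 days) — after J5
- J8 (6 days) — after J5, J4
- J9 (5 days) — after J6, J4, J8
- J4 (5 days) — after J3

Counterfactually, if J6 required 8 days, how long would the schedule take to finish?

Critical path before the change: J3→J4→J5→J6→J9 = 5+5+6+9+5 = 30 giving 30 days.
J6 is on the critical path; changing it to 8 makes that path 29 days.
No other chain overtakes it, so the finish is 29 days.

29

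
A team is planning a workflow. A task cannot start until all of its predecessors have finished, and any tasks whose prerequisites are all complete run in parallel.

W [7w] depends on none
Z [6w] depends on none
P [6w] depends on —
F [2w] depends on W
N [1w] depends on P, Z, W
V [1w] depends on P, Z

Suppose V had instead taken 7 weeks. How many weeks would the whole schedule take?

13

Baseline: W→F = 7+2 = 9 → 9 weeks.
V has 2 weeks of float (longest path through it is 7).
The binding chain switches to Z→V = 6+7 = 13; finish 13 weeks.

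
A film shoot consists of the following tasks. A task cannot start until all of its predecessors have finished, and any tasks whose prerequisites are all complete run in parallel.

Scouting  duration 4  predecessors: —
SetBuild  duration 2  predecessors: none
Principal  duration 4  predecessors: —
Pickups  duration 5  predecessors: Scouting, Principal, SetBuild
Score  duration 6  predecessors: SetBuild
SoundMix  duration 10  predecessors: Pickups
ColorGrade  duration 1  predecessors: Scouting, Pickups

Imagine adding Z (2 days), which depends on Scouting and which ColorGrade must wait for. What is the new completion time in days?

19

Originally the job takes 19 days.
With Z inserted, ColorGrade now waits for max(Scouting, Pickups, Z).
New critical path: Scouting→Pickups→SoundMix = 4+5+10 = 19 ⇒ 19 days.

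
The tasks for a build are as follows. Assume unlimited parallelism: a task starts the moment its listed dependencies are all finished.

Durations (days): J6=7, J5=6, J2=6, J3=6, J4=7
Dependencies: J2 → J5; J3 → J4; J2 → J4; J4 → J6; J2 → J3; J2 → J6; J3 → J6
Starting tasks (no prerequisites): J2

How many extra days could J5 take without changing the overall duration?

14

The longest chain is J2→J3→J4→J6 = 6+6+7+7 = 26; overall finish 26 days.
J5 finishes as early as 12 and must finish by 26.
Slack of J5 = 20 − 6 = 14 days.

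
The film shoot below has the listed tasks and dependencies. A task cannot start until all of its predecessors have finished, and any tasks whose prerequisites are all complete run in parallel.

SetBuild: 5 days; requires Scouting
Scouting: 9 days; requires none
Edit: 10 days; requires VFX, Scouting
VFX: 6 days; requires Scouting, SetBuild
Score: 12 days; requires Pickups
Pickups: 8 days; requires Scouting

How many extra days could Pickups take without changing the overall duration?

Scouting→SetBuild→VFX→Edit = 9+5+6+10 = 30 sets the makespan at 30 days.
Longest path through Pickups: 29 days (earliest finish 17, latest finish 18).
So Pickups can slip 18 − 17 = 1 day.

1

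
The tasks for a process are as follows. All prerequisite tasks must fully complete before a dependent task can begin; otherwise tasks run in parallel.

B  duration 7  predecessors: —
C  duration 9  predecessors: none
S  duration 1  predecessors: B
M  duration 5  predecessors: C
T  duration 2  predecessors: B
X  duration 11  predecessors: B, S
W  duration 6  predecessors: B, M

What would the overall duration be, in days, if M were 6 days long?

21

As given, the longest chain is C→M→W = 9+5+6 = 20, so the finish is 20 days.
Since M is critical, the +1 change carries straight to that chain (now 21 days).
No other chain overtakes it, so the finish is 21 days.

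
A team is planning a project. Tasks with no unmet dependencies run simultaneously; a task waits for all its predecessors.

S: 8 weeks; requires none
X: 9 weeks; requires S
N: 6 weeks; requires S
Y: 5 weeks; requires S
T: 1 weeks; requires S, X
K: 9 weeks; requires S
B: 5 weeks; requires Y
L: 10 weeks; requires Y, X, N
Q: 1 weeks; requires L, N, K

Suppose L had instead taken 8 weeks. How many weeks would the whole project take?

26

Critical path before the change: S→X→L→Q = 8+9+10+1 = 28 giving 28 weeks.
L lies on that path, so at 8 weeks the path becomes 26 weeks.
No other chain overtakes it, so the finish is 26 weeks.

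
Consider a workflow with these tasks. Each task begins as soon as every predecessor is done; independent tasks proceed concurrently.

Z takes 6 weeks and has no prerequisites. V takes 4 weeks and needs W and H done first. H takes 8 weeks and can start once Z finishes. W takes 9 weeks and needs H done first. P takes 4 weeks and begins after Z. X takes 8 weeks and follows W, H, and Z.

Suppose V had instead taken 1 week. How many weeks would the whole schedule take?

Critical path before the change: Z→H→W→X = 6+8+9+8 = 31 giving 31 weeks.
The longest path through V is only 27 weeks, so V has float 4.
The critical path is still Z→H→W→X; finish is now 31 weeks.

31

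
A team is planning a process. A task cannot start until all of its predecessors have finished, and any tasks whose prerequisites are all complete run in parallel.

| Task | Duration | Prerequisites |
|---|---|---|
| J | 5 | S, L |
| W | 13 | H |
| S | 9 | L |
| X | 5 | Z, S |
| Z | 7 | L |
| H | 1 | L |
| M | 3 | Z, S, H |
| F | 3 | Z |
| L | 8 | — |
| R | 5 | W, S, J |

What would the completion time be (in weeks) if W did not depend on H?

With the dependency in place, L→S→J→R = 8+9+5+5 = 27 sets the finish at 27 weeks.
Without H→W, W's earliest start moves from 9 to 0.
The longest chain is now L→S→J→R = 8+9+5+5 = 27, so the process takes 27 weeks.

27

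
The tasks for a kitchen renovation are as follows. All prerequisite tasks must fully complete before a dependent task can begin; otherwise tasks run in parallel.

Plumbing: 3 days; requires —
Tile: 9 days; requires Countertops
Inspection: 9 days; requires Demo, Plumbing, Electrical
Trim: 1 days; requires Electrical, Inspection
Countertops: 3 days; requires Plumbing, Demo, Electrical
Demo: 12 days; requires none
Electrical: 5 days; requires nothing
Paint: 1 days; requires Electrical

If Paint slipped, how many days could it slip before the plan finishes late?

18

Critical path: Demo→Countertops→Tile = 12+3+9 = 24, so the finish is 24 days.
Longest path through Paint: 6 days (earliest finish 6, latest finish 24).
Float = 24 − 6 = 18.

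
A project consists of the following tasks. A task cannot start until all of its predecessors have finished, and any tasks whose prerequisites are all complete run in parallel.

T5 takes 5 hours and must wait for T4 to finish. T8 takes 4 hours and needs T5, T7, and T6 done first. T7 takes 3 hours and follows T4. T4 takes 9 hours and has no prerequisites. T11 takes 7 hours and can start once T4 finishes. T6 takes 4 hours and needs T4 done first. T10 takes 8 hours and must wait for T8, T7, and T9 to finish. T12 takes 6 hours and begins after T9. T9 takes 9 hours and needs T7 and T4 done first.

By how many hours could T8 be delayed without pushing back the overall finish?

Critical path: T4→T7→T9→T10 = 9+3+9+8 = 29, so the finish is 29 hours.
T8 finishes as early as 18 and must finish by 21.
Slack of T8 = 17 − 14 = 3 hours.

3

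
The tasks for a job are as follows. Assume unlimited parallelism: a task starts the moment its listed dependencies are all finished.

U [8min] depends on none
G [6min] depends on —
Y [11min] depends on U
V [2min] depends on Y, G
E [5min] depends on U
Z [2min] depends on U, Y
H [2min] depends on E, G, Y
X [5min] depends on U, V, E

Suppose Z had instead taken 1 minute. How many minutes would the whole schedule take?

26

Baseline: U→Y→V→X = 8+11+2+5 = 26 → 26 minutes.
Z is off the critical path — its longest chain is 21 minutes, giving 5 of slack.
That remains the longest chain; total 26 minutes.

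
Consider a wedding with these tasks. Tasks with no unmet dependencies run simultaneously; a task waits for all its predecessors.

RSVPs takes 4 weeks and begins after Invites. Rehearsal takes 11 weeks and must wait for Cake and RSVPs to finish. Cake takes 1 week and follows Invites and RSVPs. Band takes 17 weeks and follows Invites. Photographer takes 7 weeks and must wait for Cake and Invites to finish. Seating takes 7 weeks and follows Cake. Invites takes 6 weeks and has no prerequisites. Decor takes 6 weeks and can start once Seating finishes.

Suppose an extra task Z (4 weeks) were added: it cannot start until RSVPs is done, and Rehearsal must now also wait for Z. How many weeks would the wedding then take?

Originally the wedding takes 24 weeks.
With Z inserted, Rehearsal now waits for max(Cake, RSVPs, Z).
New critical path: Invites→RSVPs→Z→Rehearsal = 6+4+4+11 = 25 ⇒ 25 weeks.

25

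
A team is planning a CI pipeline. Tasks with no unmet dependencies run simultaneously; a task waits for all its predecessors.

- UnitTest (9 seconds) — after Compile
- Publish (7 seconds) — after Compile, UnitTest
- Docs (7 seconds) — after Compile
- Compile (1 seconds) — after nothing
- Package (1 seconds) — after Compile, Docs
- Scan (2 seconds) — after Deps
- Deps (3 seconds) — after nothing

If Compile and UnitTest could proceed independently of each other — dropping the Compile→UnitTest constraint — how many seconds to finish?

With the dependency in place, Compile→UnitTest→Publish = 1+9+7 = 17 sets the finish at 17 seconds.
Without Compile→UnitTest, UnitTest's earliest start moves from 1 to 0.
The longest chain is now UnitTest→Publish = 9+7 = 16, so the plan takes 16 seconds.

16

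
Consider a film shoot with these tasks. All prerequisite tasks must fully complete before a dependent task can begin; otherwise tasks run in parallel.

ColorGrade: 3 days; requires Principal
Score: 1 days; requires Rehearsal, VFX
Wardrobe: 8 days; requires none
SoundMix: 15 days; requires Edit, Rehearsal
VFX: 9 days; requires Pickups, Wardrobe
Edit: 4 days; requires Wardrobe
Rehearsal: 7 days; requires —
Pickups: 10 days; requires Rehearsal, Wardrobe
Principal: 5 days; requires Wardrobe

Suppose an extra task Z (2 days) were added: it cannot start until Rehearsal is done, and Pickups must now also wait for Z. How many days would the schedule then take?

Originally the schedule takes 28 days.
With Z inserted, Pickups now waits for max(Rehearsal, Wardrobe, Z).
New critical path: Rehearsal→Z→Pickups→VFX→Score = 7+2+10+9+1 = 29 ⇒ 29 days.

29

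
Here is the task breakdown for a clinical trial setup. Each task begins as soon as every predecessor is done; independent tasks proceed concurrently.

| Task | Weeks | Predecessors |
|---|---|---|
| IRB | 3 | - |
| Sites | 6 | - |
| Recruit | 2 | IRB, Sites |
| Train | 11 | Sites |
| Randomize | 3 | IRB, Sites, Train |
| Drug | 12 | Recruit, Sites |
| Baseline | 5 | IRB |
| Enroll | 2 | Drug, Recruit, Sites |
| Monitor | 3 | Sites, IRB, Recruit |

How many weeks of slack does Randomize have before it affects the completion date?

Critical path: Sites→Recruit→Drug→Enroll = 6+2+12+2 = 22, so the finish is 22 weeks.
The longest chain containing Randomize totals 20 weeks.
Float = 22 − 20 = 2.

2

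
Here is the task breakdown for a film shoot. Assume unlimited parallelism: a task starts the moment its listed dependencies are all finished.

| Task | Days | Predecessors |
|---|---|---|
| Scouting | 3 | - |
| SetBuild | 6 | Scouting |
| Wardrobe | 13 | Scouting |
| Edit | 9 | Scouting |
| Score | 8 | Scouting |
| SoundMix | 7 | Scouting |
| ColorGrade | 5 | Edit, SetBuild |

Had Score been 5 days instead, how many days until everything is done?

17

Baseline: Scouting→Edit→ColorGrade = 3+9+5 = 17 → 17 days.
Score is off the critical path — its longest chain is 11 days, giving 6 of slack.
The critical path is still Scouting→Edit→ColorGrade; finish is now 17 days.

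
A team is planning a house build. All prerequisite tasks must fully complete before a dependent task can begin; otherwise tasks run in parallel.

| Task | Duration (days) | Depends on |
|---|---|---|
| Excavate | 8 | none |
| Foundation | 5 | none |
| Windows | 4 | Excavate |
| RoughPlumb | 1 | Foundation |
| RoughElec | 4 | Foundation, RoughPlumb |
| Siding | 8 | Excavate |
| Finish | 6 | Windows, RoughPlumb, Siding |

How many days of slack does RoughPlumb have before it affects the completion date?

Critical path: Excavate→Siding→Finish = 8+8+6 = 22, so the finish is 22 days.
The longest chain containing RoughPlumb totals 12 days.
Float = 22 − 12 = 10.

10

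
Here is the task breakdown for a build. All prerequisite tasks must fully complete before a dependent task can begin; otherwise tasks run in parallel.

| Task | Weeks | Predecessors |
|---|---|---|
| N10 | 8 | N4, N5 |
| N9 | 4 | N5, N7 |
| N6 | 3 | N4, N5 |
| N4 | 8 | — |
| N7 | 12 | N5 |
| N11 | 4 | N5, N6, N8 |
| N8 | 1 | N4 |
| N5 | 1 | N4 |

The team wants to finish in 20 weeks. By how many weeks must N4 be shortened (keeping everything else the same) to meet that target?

5

Current finish: 25 weeks; target: 20.
N4 is on every critical path, so each week cut from N4 cuts the finish by one (this holds down to a finish of 18).
Need 25 − 20 = 5 weeks off N4 → N4 becomes 3 weeks, finish becomes 20.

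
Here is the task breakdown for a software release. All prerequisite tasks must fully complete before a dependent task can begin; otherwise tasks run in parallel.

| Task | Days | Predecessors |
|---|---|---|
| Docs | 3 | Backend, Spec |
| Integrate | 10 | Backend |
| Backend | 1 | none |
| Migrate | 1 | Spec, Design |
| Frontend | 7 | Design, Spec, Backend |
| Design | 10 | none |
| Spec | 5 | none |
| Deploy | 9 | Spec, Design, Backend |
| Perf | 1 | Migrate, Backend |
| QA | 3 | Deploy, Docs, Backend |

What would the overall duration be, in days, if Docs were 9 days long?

The binding path is Design→Deploy→QA = 10+9+3 = 22; finish at 22 days.
Docs is off the critical path — its longest chain is 11 days, giving 11 of slack.
The critical path is still Design→Deploy→QA; finish is now 22 days.

22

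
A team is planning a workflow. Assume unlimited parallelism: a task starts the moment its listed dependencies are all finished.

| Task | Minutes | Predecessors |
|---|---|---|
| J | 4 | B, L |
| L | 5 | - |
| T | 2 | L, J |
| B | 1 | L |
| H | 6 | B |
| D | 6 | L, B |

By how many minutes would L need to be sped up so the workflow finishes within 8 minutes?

4

Current finish: 12 minutes; target: 8.
L is on every critical path, so each minute cut from L cuts the finish by one (this holds down to a finish of 8).
Need 12 − 8 = 4 minutes off L → L becomes 1 minute, finish becomes 8.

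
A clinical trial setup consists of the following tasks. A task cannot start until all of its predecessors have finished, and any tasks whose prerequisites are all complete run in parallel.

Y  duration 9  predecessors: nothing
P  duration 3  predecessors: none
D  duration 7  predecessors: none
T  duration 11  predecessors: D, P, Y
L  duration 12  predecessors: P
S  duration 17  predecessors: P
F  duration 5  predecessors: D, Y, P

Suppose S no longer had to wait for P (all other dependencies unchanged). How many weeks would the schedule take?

20

Original critical path: Y→T = 9+11 = 20 ⇒ 20 weeks.
Without P→S, S's earliest start moves from 3 to 0.
After: Y→T = 9+11 = 20 → 20 weeks.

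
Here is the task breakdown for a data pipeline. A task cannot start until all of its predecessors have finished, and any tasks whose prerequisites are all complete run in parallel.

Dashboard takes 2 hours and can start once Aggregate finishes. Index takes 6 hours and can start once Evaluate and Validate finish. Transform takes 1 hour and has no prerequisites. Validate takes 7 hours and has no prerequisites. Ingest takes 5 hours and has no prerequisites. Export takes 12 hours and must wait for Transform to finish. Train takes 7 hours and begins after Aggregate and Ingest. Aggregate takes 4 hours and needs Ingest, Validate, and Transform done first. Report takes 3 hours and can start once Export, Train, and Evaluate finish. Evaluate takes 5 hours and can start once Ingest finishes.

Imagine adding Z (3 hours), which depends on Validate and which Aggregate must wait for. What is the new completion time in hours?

24

Originally the project takes 21 hours.
With Z inserted, Aggregate now waits for max(Ingest, Validate, Transform, Z).
New critical path: Validate→Z→Aggregate→Train→Report = 7+3+4+7+3 = 24 ⇒ 24 hours.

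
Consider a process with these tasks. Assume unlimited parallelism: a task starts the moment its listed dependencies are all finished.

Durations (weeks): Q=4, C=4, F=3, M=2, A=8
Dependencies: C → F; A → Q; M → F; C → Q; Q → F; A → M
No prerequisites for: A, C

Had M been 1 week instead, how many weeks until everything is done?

15

Critical path before the change: A→Q→F = 8+4+3 = 15 giving 15 weeks.
M is off the critical path — its longest chain is 13 weeks, giving 2 of slack.
No other chain overtakes it, so the finish is 15 weeks.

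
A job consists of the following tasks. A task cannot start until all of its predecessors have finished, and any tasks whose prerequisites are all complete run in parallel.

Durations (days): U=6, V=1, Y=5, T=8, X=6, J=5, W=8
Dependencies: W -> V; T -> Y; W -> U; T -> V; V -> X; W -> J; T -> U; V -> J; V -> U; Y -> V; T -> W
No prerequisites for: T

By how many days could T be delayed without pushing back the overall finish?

0

T→W→V→X = 8+8+1+6 = 23 sets the makespan at 23 days.
T finishes as early as 8 and must finish by 8.
Slack of T = 0 − 0 = 0 days.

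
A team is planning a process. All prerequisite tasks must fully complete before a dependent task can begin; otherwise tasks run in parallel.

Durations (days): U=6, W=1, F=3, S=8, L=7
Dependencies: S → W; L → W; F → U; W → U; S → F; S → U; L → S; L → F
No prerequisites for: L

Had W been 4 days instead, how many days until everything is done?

The binding path is L→S→F→U = 7+8+3+6 = 24; finish at 24 days.
W has 2 days of float (longest path through it is 22).
New critical path: L→S→W→U = 7+8+4+6 = 25 ⇒ 25 days.

25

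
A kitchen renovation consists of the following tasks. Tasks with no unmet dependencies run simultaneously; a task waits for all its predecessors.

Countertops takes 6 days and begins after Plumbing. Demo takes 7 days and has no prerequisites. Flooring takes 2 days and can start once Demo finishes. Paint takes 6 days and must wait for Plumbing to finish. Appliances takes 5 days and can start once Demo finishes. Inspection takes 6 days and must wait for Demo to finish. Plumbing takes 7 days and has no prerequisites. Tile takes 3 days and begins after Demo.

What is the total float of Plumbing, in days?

Critical path: Demo→Inspection = 7+6 = 13, so the finish is 13 days.
Longest path through Plumbing: 13 days (earliest finish 7, latest finish 7).
Float = 13 − 13 = 0.

0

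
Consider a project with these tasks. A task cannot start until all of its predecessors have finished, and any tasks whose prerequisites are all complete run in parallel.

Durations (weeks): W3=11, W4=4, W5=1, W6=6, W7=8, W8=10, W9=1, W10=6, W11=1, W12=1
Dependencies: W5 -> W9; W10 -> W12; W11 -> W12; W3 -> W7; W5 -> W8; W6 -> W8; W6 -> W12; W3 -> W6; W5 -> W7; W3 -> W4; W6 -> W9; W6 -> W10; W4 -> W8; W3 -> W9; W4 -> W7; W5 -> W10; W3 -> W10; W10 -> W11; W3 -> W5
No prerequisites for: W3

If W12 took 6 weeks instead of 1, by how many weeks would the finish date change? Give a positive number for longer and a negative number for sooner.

3

Actual critical path: W3→W6→W8 = 11+6+10 = 27 ⇒ 27 weeks.
W12 is off the critical path — its longest chain is 25 weeks, giving 2 of slack.
The binding chain switches to W3→W6→W10→W11→W12 = 11+6+6+1+6 = 30; finish 30 weeks.
Change in finish: 30 − 27 = +3 weeks.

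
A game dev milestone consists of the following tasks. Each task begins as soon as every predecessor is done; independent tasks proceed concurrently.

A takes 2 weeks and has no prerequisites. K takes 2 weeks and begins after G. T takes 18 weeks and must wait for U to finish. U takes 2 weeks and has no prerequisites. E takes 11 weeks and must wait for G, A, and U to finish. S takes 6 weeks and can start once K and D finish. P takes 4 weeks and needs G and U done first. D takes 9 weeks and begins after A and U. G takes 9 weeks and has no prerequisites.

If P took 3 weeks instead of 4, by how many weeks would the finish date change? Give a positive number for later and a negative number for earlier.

0

The binding path is U→T = 2+18 = 20; finish at 20 weeks.
P is off the critical path — its longest chain is 13 weeks, giving 7 of slack.
The critical path is still U→T; finish is now 20 weeks.
Change in finish: 20 − 20 = +0 weeks.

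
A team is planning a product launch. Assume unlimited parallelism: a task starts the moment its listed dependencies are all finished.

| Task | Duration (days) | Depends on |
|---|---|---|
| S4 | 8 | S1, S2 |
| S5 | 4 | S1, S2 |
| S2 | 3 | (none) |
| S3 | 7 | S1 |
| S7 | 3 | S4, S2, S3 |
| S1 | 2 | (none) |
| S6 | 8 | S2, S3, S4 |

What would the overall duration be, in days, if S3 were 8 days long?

As given, the longest chain is S2→S4→S6 = 3+8+8 = 19, so the finish is 19 days.
S3 has 2 days of float (longest path through it is 17).
That remains the longest chain; total 19 days.

19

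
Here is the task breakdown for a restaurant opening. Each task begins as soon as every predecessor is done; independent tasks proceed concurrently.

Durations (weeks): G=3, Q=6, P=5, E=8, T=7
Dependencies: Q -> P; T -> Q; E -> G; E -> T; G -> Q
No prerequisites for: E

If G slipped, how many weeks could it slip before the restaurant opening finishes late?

4

The longest chain is E→T→Q→P = 8+7+6+5 = 26; overall finish 26 weeks.
G finishes as early as 11 and must finish by 15.
Slack of G = 12 − 8 = 4 weeks.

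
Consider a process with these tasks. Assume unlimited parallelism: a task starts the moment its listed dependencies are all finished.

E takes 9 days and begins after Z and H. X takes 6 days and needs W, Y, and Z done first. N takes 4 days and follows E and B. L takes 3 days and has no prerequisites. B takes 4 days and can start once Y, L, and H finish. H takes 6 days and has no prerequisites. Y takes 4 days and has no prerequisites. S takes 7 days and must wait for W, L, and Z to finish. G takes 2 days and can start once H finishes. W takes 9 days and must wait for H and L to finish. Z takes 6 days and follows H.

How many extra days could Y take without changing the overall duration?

13

H→Z→E→N = 6+6+9+4 = 25 sets the makespan at 25 days.
Longest path through Y: 12 days (earliest finish 4, latest finish 17).
Float = 25 − 12 = 13.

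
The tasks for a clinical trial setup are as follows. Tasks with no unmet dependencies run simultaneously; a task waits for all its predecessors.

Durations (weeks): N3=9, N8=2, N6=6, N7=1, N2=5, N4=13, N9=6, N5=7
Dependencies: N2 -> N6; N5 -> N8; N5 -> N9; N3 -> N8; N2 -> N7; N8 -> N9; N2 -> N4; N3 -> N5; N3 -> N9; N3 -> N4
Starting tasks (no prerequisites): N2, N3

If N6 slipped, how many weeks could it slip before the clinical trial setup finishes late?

13

The longest chain is N3→N5→N8→N9 = 9+7+2+6 = 24; overall finish 24 weeks.
The longest chain containing N6 totals 11 weeks.
Float = 24 − 11 = 13.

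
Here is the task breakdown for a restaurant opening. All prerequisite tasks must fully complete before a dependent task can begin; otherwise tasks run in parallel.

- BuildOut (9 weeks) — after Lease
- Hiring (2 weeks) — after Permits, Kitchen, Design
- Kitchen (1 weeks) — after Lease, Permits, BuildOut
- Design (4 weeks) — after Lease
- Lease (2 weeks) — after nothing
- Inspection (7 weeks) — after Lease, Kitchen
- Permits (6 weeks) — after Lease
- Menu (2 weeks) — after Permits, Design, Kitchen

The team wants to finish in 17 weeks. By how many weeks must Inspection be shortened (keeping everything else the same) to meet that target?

Current finish: 19 weeks; target: 17.
Inspection is on every critical path, so each week cut from Inspection cuts the finish by one (this holds down to a finish of 14).
Need 19 − 17 = 2 weeks off Inspection → Inspection becomes 5 weeks, finish becomes 17.

2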